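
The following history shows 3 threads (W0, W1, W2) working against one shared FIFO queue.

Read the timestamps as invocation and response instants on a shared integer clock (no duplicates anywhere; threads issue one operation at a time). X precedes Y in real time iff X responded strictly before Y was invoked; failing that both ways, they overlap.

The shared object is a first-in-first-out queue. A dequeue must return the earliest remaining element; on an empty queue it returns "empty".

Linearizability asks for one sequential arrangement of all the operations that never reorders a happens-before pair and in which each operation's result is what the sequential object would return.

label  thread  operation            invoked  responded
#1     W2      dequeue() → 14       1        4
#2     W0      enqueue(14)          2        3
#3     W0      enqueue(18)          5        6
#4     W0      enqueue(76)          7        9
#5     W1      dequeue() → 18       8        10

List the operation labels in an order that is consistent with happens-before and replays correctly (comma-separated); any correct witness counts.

after step 1 (#2 enqueue(14)): queue <14>
after step 2 (#1 dequeue() → 14): queue <>
after step 3 (#3 enqueue(18)): queue <18>
after step 4 (#4 enqueue(76)): queue <18,76>
after step 5 (#5 dequeue() → 18): queue <76>

#2, #1, #3, #4, #5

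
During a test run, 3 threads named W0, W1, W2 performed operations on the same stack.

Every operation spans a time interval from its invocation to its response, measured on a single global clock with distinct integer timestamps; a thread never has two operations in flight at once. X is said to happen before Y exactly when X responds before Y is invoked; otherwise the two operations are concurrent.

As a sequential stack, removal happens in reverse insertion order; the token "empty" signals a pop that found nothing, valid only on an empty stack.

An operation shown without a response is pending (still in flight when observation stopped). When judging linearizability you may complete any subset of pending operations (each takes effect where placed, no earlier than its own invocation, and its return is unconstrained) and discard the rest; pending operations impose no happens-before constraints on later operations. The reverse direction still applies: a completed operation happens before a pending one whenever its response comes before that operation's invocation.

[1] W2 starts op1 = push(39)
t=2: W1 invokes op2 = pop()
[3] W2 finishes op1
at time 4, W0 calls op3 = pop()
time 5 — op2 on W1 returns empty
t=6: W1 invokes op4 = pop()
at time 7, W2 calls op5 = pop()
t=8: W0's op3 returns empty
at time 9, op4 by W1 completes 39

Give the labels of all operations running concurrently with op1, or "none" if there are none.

op1 spans [1,3]: anything still running between times 1 and 3 counts as concurrent
op2 [2,5]: concurrent
op3 [4,8]: after
op4 [6,9]: after
op5 [7,…): after

op2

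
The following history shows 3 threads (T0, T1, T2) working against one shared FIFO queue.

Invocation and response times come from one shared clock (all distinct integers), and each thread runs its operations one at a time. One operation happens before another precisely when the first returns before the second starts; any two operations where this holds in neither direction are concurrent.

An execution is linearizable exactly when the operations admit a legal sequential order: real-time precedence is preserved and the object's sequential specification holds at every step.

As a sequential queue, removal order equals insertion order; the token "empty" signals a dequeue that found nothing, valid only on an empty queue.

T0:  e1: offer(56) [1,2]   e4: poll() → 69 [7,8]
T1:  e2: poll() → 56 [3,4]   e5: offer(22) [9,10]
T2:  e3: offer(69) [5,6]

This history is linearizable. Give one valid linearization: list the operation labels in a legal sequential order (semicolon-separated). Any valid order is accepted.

1. e1 offer(56), leaving queue <56>
2. e2 poll() → 56, leaving queue <>
3. e3 offer(69), leaving queue <69>
4. e4 poll() → 69, leaving queue <>
5. e5 offer(22), leaving queue <22>

e1; e2; e3; e4; e5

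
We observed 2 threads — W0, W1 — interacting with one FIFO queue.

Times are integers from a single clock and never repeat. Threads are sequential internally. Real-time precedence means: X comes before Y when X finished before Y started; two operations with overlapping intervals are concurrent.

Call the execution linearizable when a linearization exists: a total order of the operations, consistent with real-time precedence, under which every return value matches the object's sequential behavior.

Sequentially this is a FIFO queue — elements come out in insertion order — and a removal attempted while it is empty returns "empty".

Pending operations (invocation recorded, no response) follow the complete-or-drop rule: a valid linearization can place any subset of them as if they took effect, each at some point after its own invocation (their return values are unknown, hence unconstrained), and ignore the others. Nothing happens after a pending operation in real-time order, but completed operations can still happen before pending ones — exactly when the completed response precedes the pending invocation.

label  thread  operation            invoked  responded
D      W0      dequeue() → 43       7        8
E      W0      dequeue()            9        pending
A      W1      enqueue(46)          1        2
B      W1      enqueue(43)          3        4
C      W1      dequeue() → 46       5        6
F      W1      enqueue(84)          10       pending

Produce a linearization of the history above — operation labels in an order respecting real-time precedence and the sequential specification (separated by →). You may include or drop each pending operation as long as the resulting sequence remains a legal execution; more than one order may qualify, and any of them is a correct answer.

1. A enqueue(46), leaving queue <46>
2. B enqueue(43), leaving queue <46,43>
3. C dequeue() → 46, leaving queue <43>
4. D dequeue() → 43, leaving queue <>

A → B → C → D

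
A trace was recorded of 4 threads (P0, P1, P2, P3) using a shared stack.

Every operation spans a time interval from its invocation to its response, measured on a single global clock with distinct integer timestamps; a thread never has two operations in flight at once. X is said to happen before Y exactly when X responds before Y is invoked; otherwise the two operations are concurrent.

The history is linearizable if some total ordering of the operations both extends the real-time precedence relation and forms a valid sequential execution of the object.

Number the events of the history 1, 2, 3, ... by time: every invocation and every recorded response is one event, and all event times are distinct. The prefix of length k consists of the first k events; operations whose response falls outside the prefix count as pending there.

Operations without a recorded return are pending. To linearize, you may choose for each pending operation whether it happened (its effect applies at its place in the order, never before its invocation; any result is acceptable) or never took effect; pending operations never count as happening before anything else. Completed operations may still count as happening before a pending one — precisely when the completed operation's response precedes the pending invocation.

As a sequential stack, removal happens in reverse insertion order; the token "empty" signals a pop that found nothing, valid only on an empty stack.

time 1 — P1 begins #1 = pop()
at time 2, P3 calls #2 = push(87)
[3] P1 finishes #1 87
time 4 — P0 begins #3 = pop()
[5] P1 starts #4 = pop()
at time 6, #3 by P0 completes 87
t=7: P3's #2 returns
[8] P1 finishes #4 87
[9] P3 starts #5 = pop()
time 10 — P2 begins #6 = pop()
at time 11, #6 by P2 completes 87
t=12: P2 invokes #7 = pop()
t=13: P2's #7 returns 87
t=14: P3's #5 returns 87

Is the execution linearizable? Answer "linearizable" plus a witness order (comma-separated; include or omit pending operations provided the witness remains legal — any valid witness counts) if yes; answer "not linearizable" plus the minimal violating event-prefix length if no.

not linearizable — minimal violating prefix: 6 events

prefix check: 1..5 passes, 1..6 fails once #3's time-6 response joins
the completed operations (2 total) allow one real-time order; the stack replay rejects it
no completion choice of the 2 pending operations (#2, #4) rescues it — every subset was tried
take #1, #3 (pending dropped): step 1 already fails, because #1 pop() → 87 cannot occur there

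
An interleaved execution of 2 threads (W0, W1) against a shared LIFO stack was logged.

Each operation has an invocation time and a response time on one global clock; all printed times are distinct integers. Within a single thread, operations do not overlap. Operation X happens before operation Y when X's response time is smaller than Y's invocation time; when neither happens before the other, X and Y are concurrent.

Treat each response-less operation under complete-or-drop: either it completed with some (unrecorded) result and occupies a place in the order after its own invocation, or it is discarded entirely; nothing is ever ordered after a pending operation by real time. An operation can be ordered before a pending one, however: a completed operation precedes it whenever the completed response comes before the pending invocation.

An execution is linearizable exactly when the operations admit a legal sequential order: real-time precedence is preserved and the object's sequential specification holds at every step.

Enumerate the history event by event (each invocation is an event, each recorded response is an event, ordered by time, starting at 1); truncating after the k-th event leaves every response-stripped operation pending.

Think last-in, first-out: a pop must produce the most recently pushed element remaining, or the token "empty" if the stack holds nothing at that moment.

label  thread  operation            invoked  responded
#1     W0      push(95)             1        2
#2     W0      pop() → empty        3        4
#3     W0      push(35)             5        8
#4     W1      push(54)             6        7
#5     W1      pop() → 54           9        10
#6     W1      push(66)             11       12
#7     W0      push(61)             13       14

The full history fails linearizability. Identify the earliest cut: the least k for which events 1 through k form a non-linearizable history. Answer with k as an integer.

4

one valid order for events 1..3 is #1:
1. #1 push(95), leaving stack <95>
event 4 — #2's response, time 4 — after it, nothing linearizes
for example #1, #2 fails at step 2: #2 pop() → empty is not legal there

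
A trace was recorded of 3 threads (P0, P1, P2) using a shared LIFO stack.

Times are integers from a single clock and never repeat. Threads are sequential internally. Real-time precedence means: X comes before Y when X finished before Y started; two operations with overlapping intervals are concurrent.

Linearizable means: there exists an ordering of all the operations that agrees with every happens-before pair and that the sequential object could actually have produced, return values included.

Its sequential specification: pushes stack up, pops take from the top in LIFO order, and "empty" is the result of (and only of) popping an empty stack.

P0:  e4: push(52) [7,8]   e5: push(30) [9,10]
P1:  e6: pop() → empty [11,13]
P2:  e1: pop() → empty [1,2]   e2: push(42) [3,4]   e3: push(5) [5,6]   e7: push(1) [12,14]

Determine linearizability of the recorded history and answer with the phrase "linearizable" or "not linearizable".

not linearizable

cut after 12 events: linearizable; cut after 13 events (e6 responds, time 13): not linearizable
a single order respects real time; the 6 completed LIFO stack operations fail replay along it
include/drop combinations of the 1 pending operation (e7) were all tried; none helps
e.g. e1, e2, e3, e4, e5, e6 (pending dropped): illegal at step 6, since e6 pop() → empty cannot apply there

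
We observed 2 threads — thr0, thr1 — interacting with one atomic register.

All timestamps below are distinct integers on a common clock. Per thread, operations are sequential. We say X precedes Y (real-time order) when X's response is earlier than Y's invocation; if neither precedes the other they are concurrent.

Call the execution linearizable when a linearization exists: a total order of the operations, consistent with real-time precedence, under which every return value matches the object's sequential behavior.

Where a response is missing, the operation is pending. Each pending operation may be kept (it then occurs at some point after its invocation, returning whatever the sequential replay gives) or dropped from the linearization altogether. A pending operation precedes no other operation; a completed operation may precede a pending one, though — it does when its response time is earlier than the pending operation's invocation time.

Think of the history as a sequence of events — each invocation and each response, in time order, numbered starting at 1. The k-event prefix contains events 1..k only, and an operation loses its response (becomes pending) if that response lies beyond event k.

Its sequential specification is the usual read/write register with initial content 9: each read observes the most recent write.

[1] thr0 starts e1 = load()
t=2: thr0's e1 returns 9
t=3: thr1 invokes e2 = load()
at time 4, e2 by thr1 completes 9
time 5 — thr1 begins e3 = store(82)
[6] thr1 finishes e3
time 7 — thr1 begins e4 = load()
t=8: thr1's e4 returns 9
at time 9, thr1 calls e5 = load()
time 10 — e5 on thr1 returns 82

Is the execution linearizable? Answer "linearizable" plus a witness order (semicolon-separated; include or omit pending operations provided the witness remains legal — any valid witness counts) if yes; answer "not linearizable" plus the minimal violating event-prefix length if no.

not linearizable — minimal violating prefix: 8 events

already the first 8 events (up to e4's response at time 8) admit no linearization; the first 7 still do
the completed operations (4 total) allow one real-time order; the atomic register replay rejects it
sample order e1, e2, e3, e4 stalls at step 4 — e4 load() → 9 has no legal effect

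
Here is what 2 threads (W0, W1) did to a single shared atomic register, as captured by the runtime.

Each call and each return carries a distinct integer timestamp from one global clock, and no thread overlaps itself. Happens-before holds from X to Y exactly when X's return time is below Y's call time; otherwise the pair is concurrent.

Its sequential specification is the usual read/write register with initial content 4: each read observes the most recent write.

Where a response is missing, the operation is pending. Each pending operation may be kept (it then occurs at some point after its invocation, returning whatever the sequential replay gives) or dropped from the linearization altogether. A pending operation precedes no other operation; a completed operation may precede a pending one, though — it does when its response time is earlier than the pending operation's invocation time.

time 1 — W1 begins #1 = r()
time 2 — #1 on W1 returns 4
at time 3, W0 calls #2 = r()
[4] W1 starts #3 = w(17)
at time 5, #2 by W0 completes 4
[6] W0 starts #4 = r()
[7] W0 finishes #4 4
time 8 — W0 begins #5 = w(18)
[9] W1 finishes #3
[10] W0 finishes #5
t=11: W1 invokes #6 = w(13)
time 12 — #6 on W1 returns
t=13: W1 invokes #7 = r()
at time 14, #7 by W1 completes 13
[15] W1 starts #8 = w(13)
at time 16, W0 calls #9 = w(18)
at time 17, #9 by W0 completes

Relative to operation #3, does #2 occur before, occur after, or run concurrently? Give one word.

concurrent

#2 spans [3,5], #3 spans [4,9]
the intervals overlap in both directions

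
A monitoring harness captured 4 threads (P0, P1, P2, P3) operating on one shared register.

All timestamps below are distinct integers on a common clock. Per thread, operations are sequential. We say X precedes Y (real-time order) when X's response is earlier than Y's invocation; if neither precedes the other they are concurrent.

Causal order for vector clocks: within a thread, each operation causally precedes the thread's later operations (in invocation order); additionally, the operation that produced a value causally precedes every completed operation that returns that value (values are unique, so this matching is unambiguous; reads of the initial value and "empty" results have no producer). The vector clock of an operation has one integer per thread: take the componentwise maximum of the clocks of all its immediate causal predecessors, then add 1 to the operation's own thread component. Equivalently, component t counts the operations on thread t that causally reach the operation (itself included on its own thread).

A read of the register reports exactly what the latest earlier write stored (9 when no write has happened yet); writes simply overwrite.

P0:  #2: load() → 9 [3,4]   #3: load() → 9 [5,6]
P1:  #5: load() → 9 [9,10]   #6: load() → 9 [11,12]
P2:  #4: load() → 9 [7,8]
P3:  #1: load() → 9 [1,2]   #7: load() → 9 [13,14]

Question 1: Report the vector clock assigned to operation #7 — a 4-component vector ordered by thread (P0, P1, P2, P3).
Answer: (0, 0, 0, 2)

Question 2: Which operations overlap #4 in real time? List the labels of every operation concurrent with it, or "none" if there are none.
Answer: none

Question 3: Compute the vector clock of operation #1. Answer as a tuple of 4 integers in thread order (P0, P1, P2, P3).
Answer: (0, 0, 0, 1)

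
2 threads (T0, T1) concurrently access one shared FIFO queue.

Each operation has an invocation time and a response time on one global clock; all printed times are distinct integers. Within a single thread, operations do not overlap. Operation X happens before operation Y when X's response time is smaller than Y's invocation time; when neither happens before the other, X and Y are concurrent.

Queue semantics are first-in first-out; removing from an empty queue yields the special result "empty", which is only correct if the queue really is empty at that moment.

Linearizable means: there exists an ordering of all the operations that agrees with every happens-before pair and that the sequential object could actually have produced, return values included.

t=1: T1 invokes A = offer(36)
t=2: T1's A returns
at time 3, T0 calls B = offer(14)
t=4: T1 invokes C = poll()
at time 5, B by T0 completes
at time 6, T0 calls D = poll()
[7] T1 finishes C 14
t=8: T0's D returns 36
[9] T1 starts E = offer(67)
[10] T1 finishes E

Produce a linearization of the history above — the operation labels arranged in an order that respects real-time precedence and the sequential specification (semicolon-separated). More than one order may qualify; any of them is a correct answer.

step 1: A offer(36) — queue <36>
step 2: B offer(14) — queue <36,14>
step 3: D poll() → 36 — queue <14>
step 4: C poll() → 14 — queue <>
step 5: E offer(67) — queue <67>

A; B; D; C; E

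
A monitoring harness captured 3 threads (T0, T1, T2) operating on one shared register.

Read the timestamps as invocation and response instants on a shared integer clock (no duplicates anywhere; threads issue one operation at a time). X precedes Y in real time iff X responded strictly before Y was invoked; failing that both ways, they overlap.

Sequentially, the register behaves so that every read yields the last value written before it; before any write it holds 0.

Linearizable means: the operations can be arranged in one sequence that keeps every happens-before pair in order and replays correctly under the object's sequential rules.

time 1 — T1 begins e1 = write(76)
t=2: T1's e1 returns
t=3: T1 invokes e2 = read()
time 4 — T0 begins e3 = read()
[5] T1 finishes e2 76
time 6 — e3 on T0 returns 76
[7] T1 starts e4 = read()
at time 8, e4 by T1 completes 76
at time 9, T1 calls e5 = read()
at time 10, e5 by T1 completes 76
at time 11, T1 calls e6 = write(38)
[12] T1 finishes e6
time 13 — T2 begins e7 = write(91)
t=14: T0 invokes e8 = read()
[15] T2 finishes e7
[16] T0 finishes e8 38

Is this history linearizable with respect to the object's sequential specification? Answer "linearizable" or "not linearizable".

witness order: e1, e2, e3, e4, e5, e6, e8, e7
step 1: e1 write(76) — value 76
step 2: e2 read() → 76 — value 76
step 3: e3 read() → 76 — value 76
step 4: e4 read() → 76 — value 76
step 5: e5 read() → 76 — value 76
step 6: e6 write(38) — value 38
step 7: e8 read() → 38 — value 38
step 8: e7 write(91) — value 91

linearizable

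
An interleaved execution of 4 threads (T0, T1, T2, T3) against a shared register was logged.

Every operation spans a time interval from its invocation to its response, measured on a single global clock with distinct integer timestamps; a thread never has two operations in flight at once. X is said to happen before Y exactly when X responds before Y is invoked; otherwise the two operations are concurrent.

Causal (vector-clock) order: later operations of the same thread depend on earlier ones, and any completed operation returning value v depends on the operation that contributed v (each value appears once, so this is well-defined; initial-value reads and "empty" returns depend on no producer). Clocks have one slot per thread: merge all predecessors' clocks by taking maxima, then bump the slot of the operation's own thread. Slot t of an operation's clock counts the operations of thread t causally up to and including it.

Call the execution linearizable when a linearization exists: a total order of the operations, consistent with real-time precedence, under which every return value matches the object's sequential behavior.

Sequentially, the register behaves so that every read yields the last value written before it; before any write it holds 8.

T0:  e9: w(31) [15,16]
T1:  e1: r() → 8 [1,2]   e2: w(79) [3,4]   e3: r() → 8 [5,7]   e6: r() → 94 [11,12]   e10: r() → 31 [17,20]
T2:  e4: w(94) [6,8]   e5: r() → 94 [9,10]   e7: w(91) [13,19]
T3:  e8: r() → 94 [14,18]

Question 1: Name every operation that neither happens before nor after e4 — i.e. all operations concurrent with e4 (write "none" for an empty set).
e3

overlap test against e4 [6,8]: concurrent iff the interval meets 6..8
e1 [1,2]: before
e2 [3,4]: before
e3 [5,7]: concurrent
e5 [9,10]: after
e6 [11,12]: after
e7 [13,19]: after
e8 [14,18]: after
e9 [15,16]: after
e10 [17,20]: after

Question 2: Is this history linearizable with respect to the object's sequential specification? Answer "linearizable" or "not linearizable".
not linearizable

cut after 6 events: linearizable; cut after 7 events (e3 responds, time 7): not linearizable
the sole real-time-consistent order of 3 completed operations fails the register replay
completion choices over the 1 pending operation (e4) were checked; none helps
take e1, e2, e3 (pending dropped): step 3 already fails, because e3 r() → 8 cannot occur there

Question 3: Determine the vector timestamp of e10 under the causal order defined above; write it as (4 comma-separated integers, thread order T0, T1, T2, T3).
(1, 5, 1, 0)

root op e4, invoked 6: fresh clock plus T2's own tick → (0, 0, 1, 0)
root op e1, invoked 1: fresh clock plus T1's own tick → (0, 1, 0, 0)
root op e9, invoked 15: fresh clock plus T0's own tick → (1, 0, 0, 0)
from VC(e4)=(0, 0, 1, 0), e8 (invoked 14) maxes components and bumps T3 → (0, 0, 1, 1)
from VC(e4)=(0, 0, 1, 0), e5 (invoked 9) maxes components and bumps T2 → (0, 0, 2, 0)
from VC(e1)=(0, 1, 0, 0), e2 (invoked 3) maxes components and bumps T1 → (0, 2, 0, 0)
from VC(e5)=(0, 0, 2, 0), e7 (invoked 13) maxes components and bumps T2 → (0, 0, 3, 0)
from VC(e2)=(0, 2, 0, 0), e3 (invoked 5) maxes components and bumps T1 → (0, 3, 0, 0)
from VC(e3)=(0, 3, 0, 0), VC(e4)=(0, 0, 1, 0), e6 (invoked 11) maxes components and bumps T1 → (0, 4, 1, 0)
from VC(e6)=(0, 4, 1, 0), VC(e9)=(1, 0, 0, 0), e10 (invoked 17) maxes components and bumps T1 → (1, 5, 1, 0)
target: VC(e10) = (1, 5, 1, 0)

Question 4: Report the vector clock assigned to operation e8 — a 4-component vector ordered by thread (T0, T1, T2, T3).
(0, 0, 1, 1)

VC(e4, invoked at 6): no causal predecessors; +1 on T2 → (0, 0, 1, 0)
VC(e1, invoked at 1): no causal predecessors; +1 on T1 → (0, 1, 0, 0)
VC(e9, invoked at 15): no causal predecessors; +1 on T0 → (1, 0, 0, 0)
e8 (invocation 14): componentwise max over VC(e4)=(0, 0, 1, 0), +1 at T3, giving (0, 0, 1, 1)
e5 (invocation 9): componentwise max over VC(e4)=(0, 0, 1, 0), +1 at T2, giving (0, 0, 2, 0)
e2 (invocation 3): componentwise max over VC(e1)=(0, 1, 0, 0), +1 at T1, giving (0, 2, 0, 0)
e7 (invocation 13): componentwise max over VC(e5)=(0, 0, 2, 0), +1 at T2, giving (0, 0, 3, 0)
e3 (invocation 5): componentwise max over VC(e2)=(0, 2, 0, 0), +1 at T1, giving (0, 3, 0, 0)
e6 (invocation 11): componentwise max over VC(e3)=(0, 3, 0, 0), VC(e4)=(0, 0, 1, 0), +1 at T1, giving (0, 4, 1, 0)
e10 (invocation 17): componentwise max over VC(e6)=(0, 4, 1, 0), VC(e9)=(1, 0, 0, 0), +1 at T1, giving (1, 5, 1, 0)
target: VC(e8) = (0, 0, 1, 1)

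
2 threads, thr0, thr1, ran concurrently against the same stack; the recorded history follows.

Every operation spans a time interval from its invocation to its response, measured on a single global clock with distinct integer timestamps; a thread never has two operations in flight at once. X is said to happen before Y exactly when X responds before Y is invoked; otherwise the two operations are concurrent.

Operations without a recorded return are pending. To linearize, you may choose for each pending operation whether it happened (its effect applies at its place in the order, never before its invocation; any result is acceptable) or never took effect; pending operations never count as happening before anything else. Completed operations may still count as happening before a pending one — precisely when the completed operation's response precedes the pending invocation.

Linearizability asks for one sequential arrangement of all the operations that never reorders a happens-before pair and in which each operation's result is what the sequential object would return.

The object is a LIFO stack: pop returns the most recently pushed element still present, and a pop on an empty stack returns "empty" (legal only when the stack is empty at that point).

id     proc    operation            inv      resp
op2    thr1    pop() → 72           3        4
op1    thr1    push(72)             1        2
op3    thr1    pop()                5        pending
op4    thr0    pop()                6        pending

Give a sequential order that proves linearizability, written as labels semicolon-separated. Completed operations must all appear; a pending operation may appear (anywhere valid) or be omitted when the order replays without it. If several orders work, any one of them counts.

op1; op2

after step 1 (op1 push(72)): stack <72>
after step 2 (op2 pop() → 72): stack <>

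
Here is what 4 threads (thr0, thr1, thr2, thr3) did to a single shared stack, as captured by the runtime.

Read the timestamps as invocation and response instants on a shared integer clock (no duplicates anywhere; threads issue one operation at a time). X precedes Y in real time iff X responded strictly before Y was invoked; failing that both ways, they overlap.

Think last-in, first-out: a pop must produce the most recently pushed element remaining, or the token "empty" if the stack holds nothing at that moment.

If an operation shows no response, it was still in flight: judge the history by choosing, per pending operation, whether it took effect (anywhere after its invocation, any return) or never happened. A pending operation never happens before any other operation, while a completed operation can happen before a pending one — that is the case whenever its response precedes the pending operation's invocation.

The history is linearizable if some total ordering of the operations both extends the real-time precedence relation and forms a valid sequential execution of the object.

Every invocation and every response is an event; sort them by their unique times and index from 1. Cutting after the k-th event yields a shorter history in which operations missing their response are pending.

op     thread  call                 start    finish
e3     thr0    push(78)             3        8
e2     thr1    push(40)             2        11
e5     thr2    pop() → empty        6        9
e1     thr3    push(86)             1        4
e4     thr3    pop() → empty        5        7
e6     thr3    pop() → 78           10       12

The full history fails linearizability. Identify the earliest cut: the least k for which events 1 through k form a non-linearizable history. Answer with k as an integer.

a valid linearization of events 1..8 exists, for instance e1, e5, e4, e2, e3:
step 1: e1 push(86) — stack <86>
step 2: e5 pop() (pending, included) — stack <>
step 3: e4 pop() → empty — stack <>
step 4: e2 push(40) (pending, included) — stack <40>
step 5: e3 push(78) — stack <40,78>
adding event 9 (e5 responds at 9) leaves no legal real-time order
every completion of the 1 pending operation (e2) was checked; none linearizes
for example e1, e3, e4, e5 (pending dropped) fails at step 3: e4 pop() → empty is not legal there
for example e1, e3, e5, e4 (pending dropped) fails at step 3: e5 pop() → empty is not legal there

9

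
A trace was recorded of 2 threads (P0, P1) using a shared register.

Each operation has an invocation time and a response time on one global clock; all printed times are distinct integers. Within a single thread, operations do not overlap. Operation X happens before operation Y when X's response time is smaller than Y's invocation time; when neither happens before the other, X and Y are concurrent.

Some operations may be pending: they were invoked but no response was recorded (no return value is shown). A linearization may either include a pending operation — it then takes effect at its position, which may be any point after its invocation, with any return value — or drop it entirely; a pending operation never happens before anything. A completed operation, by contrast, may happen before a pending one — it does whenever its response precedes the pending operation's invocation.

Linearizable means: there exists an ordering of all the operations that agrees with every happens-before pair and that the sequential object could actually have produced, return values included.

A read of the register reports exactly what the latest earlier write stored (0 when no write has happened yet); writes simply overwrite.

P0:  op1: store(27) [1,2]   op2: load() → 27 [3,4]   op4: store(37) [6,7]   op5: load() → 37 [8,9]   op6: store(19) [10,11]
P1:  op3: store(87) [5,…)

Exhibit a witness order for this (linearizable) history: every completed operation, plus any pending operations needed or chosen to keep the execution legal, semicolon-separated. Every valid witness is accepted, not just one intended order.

op1; op2; op3; op4; op5; op6

1. op1 store(27), leaving value 27
2. op2 load() → 27, leaving value 27
3. op3 store(87) (pending, included), leaving value 87
4. op4 store(37), leaving value 37
5. op5 load() → 37, leaving value 37
6. op6 store(19), leaving value 19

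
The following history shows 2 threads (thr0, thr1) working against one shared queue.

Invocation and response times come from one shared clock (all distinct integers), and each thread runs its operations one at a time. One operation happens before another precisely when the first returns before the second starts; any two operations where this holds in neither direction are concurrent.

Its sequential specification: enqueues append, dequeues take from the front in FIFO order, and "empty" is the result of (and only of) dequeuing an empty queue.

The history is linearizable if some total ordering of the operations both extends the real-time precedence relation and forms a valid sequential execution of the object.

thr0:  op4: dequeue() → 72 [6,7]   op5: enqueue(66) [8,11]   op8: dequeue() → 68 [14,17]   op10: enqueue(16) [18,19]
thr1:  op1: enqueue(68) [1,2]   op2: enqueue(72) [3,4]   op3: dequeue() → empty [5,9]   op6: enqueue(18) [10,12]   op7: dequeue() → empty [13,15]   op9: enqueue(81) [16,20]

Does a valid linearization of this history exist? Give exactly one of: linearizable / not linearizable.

not linearizable

events 1..8 are fine; event 9 — the response of op3 at time 9 — makes the prefix non-linearizable
the 4 completed operations admit 2 real-time orders; each fails the queue replay
no escape via the 1 pending operation (op5): every completion choice fails
e.g. op1, op2, op3, op4 (pending dropped): illegal at step 3, since op3 dequeue() → empty cannot apply there
e.g. op1, op2, op4, op3 (pending dropped): illegal at step 3, since op4 dequeue() → 72 cannot apply there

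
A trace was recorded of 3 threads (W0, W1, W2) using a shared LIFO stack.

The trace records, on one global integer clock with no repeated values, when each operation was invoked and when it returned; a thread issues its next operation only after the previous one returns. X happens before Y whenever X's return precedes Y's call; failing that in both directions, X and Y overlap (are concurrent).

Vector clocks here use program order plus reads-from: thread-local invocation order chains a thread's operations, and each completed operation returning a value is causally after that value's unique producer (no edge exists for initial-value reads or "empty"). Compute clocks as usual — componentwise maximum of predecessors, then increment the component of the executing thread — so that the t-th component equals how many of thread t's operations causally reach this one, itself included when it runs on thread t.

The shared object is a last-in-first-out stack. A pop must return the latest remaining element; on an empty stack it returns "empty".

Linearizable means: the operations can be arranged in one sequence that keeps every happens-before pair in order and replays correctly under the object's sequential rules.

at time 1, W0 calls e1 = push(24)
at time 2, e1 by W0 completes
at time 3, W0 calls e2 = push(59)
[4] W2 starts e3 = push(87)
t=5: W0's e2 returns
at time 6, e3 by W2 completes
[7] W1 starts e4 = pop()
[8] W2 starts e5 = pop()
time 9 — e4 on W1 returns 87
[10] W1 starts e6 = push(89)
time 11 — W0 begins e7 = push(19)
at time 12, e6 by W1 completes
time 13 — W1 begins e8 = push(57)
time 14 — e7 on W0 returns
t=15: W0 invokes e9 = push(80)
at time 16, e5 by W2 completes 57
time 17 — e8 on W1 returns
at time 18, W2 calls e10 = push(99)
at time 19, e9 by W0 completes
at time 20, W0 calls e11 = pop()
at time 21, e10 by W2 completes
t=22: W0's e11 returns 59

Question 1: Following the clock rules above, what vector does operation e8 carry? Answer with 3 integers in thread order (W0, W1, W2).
(0, 3, 1)

e3 (invocation 4): nothing precedes it; W2's component alone gives (0, 0, 1)
e1 (invocation 1): nothing precedes it; W0's component alone gives (1, 0, 0)
merge at e4 (invoked 7): VC(e3)=(0, 0, 1), own-thread bump on W1 → (0, 1, 1)
merge at e2 (invoked 3): VC(e1)=(1, 0, 0), own-thread bump on W0 → (2, 0, 0)
merge at e6 (invoked 10): VC(e4)=(0, 1, 1), own-thread bump on W1 → (0, 2, 1)
merge at e7 (invoked 11): VC(e2)=(2, 0, 0), own-thread bump on W0 → (3, 0, 0)
merge at e8 (invoked 13): VC(e6)=(0, 2, 1), own-thread bump on W1 → (0, 3, 1)
merge at e9 (invoked 15): VC(e7)=(3, 0, 0), own-thread bump on W0 → (4, 0, 0)
merge at e5 (invoked 8): VC(e3)=(0, 0, 1), VC(e8)=(0, 3, 1), own-thread bump on W2 → (0, 3, 2)
merge at e11 (invoked 20): VC(e2)=(2, 0, 0), VC(e9)=(4, 0, 0), own-thread bump on W0 → (5, 0, 0)
merge at e10 (invoked 18): VC(e5)=(0, 3, 2), own-thread bump on W2 → (0, 3, 3)
target: VC(e8) = (0, 3, 1)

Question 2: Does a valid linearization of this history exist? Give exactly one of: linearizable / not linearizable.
not linearizable

prefix check: 1..21 passes, 1..22 fails once e11's time-22 response joins
150 orders of the 11 completed LIFO stack ops respect real time; none is legal
sample order e1, e2, e3, e4, e5, e6, e7, e8, e9, e10, e11 stalls at step 5 — e5 pop() → 57 has no legal effect
sample order e1, e2, e3, e4, e5, e6, e7, e8, e9, e11, e10 stalls at step 5 — e5 pop() → 57 has no legal effect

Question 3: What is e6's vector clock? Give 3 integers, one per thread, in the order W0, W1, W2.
(0, 2, 1)

root op e3, invoked 4: fresh clock plus W2's own tick → (0, 0, 1)
root op e1, invoked 1: fresh clock plus W0's own tick → (1, 0, 0)
invoked at 7, e4 merges VC(e3)=(0, 0, 1) and bumps W1's slot → (0, 1, 1)
invoked at 3, e2 merges VC(e1)=(1, 0, 0) and bumps W0's slot → (2, 0, 0)
invoked at 10, e6 merges VC(e4)=(0, 1, 1) and bumps W1's slot → (0, 2, 1)
invoked at 11, e7 merges VC(e2)=(2, 0, 0) and bumps W0's slot → (3, 0, 0)
invoked at 13, e8 merges VC(e6)=(0, 2, 1) and bumps W1's slot → (0, 3, 1)
invoked at 15, e9 merges VC(e7)=(3, 0, 0) and bumps W0's slot → (4, 0, 0)
invoked at 8, e5 merges VC(e3)=(0, 0, 1), VC(e8)=(0, 3, 1) and bumps W2's slot → (0, 3, 2)
invoked at 20, e11 merges VC(e2)=(2, 0, 0), VC(e9)=(4, 0, 0) and bumps W0's slot → (5, 0, 0)
invoked at 18, e10 merges VC(e5)=(0, 3, 2) and bumps W2's slot → (0, 3, 3)
target: VC(e6) = (0, 2, 1)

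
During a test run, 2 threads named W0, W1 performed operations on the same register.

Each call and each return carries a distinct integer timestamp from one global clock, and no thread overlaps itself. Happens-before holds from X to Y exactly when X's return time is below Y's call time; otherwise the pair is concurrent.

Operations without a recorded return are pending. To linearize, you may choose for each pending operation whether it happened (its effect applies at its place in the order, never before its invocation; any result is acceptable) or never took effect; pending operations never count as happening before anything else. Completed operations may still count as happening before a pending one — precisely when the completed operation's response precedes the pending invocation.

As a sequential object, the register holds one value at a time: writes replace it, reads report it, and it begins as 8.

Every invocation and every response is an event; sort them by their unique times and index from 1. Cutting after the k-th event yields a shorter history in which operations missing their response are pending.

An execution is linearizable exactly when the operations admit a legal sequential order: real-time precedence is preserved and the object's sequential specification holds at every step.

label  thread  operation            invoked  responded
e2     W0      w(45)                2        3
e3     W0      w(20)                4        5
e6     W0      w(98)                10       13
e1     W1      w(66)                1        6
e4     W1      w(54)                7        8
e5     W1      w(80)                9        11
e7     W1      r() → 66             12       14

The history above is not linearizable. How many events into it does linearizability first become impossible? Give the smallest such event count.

14

events 1..13 are linearizable, e.g. via e1, e2, e3, e4, e5, e6:
after step 1 (e1 w(66)): value 66
after step 2 (e2 w(45)): value 45
after step 3 (e3 w(20)): value 20
after step 4 (e4 w(54)): value 54
after step 5 (e5 w(80)): value 80
after step 6 (e6 w(98)): value 98
once event 14 joins (e7's response, time 14), exhaustive search finds no witness
take e1, e2, e3, e4, e5, e6, e7: step 7 already fails, because e7 r() → 66 cannot occur there
take e1, e2, e3, e4, e5, e7, e6: step 6 already fails, because e7 r() → 66 cannot occur there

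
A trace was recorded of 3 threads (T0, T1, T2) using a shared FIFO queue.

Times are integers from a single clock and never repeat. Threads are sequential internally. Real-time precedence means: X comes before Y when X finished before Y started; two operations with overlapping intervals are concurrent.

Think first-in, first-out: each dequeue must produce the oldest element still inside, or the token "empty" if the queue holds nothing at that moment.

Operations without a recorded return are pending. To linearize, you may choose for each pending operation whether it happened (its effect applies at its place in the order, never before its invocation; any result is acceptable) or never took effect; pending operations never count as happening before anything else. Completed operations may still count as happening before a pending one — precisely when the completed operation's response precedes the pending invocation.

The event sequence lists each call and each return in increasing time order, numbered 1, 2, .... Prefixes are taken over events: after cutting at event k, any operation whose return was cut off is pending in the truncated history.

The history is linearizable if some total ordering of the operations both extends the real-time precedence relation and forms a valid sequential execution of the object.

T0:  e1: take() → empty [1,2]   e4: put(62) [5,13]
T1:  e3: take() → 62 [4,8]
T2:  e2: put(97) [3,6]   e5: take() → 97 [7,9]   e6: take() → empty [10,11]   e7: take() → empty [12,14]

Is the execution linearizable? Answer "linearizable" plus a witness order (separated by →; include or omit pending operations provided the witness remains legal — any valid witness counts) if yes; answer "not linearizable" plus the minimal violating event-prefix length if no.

after step 1 (e1 take() → empty): queue <>
after step 2 (e2 put(97)): queue <97>
after step 3 (e4 put(62)): queue <97,62>
after step 4 (e5 take() → 97): queue <62>
after step 5 (e3 take() → 62): queue <>
after step 6 (e6 take() → empty): queue <>
after step 7 (e7 take() → empty): queue <>

linearizable — witness: e1 → e2 → e4 → e5 → e3 → e6 → e7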